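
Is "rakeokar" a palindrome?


Word: "rakeokar"
Reversed: "rakoekar"
Forward == Backward? rakeokar != rakoekar
Palindrome = No


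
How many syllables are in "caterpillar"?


Word: "caterpillar"
Syllable breakdown: cat | er | pil | lar
Counting: 4 parts
= 4 syllables


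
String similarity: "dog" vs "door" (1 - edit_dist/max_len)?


Word 1: "dog" (length 3)
Word 2: "door" (length 4)
One optimal edit sequence:
  1. keep 'd'
  2. insert 'o'  (+1)
  3. keep 'o'
  4. substitute 'g' -> 'r'  (+1)
Edit distance = 2
Max length = max(3, 4) = 4
Similarity = 1 - 2/4
= 0.5000


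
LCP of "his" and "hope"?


Word 1: "his"
Word 2: "hope"
Comparing from start:
  Pos 0: 'h' == 'h'
  Pos 1: 'i' != 'o' (stop)
LCP = "h" (length 1)


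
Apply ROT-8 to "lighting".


Word: "lighting"
Shift: 8
Each letter → (letter + shift) mod 26:
  'l' (11) + 8 = 19 → 't'
  'i' (8) + 8 = 16 → 'q'
  'g' (6) + 8 = 14 → 'o'
  'h' (7) + 8 = 15 → 'p'
  't' (19) + 8 = 1 → 'b'
  'i' (8) + 8 = 16 → 'q'
  'n' (13) + 8 = 21 → 'v'
  'g' (6) + 8 = 14 → 'o'
Result = "tqopbqvo"


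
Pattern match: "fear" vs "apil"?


Pattern of "fear": [0, 1, 2, 3]
Pattern of "apil": [0, 1, 2, 3]
Patterns match
Same pattern = Yes


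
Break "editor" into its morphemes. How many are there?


Word: "editor"
Morphemes: edit + -or
Each morpheme carries meaning
= 2 morphemes


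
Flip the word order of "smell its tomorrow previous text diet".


Original: "smell its tomorrow previous text diet"
Words (1..n): smell | its | tomorrow | previous | text | diet
Reversed (n..1): diet | text | previous | tomorrow | its | smell
Result = "diet text previous tomorrow its smell"


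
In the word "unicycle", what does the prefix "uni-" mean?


Prefix: uni-
Example: unicycle (uni- + cycle)
Meaning = one


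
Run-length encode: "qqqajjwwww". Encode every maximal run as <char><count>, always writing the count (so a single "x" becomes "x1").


String: "qqqajjwwww"
Scanning for consecutive runs:
  'q' x 3
  'a' x 1
  'j' x 2
  'w' x 4
RLE = "q3a1j2w4"


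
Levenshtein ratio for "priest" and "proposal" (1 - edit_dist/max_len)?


Word 1: "priest" (length 6)
Word 2: "proposal" (length 8)
One optimal edit sequence:
  1. keep 'p'
  2. keep 'r'
  3. insert 'o'  (+1)
  4. substitute 'i' -> 'p'  (+1)
  5. substitute 'e' -> 'o'  (+1)
  6. keep 's'
  7. insert 'a'  (+1)
  8. substitute 't' -> 'l'  (+1)
Edit distance = 5
Max length = max(6, 8) = 8
Similarity = 1 - 5/8
= 0.3750


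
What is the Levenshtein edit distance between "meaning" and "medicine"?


Word 1: "meaning" (length 7)
Word 2: "medicine" (length 8)
One optimal edit sequence (insert/delete/substitute each cost 1):
  1. keep 'm'
  2. keep 'e'
  3. insert 'd'  (+1)
  4. substitute 'a' -> 'i'  (+1)
  5. substitute 'n' -> 'c'  (+1)
  6. keep 'i'
  7. keep 'n'
  8. substitute 'g' -> 'e'  (+1)
Total edit operations: 4
Edit distance = 4


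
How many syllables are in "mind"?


Word: "mind"
Syllable breakdown: mind
Counting: 1 part
= 1 syllable


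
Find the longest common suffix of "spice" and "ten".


Word 1: "spice"
Word 2: "ten"
Comparing from end:
  Pos -1: 'e' != 'n' (stop)
LCS = "" (length 0)


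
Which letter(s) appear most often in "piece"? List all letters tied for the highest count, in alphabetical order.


Word: "piece"
Letter counts:
  'c': 1
  'e': 2
  'i': 1
  'p': 1
Maximum count = 2
Most frequent = 'e' (2 times each)


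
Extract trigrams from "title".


Word: "title" (length 5)
Number of trigrams = 5 - 3 + 1 = 3
  Position 0: "tit"
  Position 1: "itl"
  Position 2: "tle"
Trigrams = "tit", "itl", "tle"


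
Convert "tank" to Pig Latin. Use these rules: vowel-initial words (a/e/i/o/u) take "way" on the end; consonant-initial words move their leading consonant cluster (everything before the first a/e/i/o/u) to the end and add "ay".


Word: "tank"
Starts with consonant(s) → move to end, add 'ay'
Consonant cluster: "t"
Pig Latin = "anktay"


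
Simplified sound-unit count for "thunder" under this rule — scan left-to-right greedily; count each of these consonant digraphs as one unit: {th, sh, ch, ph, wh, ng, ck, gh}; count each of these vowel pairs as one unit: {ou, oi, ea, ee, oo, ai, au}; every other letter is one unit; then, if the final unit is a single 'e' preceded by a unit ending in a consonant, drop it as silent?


Word: "thunder" (7 letters)
Left-to-right scan:
  [1] 'th' (digraph)
  [2] 'u' (letter)
  [3] 'n' (letter)
  [4] 'd' (letter)
  [5] 'e' (letter)
  [6] 'r' (letter)
Units from scan: 6
Sound units = 6 units


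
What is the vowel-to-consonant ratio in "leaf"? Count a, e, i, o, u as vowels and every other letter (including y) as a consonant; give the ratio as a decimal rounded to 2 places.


Word: "leaf"
Vowels (a,e,i,o,u): 2
Consonants: 2
Ratio = 2/2
= 1.00


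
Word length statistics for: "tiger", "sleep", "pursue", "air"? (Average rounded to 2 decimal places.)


Lengths: "tiger"=5, "sleep"=5, "pursue"=6, "air"=3
Sum = 19, Count = 4
Average = 19/4 = 4.75
= avg=4.75, min=3, max=6


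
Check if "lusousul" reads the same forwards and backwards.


Word: "lusousul"
Reversed: "lusuosul"
Forward == Backward? lusousul != lusuosul
Palindrome = No


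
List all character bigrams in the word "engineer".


Word: "engineer" (length 8)
Number of bigrams = 8 - 2 + 1 = 7
  Position 0: "en"
  Position 1: "ng"
  Position 2: "gi"
  Position 3: "in"
  Position 4: "ne"
  Position 5: "ee"
  Position 6: "er"
Bigrams = "en", "ng", "gi", "in", "ne", "ee", "er"


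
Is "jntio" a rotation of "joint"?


Word: "joint", Candidate: "jntio"
Method: check if candidate is substring of word+word
"jointjoint" contains "jntio"? No
Is rotation = No


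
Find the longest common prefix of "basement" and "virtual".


Word 1: "basement"
Word 2: "virtual"
Comparing from start:
  Pos 0: 'b' != 'v' (stop)
LCP = "" (length 0)


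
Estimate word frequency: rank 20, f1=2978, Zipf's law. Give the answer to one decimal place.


Zipf's law: f(r) = f(1) / r
f(1) = 2978
f(20) = 2978 / 20
= 148.9 occurrences


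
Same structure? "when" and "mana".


Pattern of "when": [0, 1, 2, 3]
Pattern of "mana": [0, 1, 2, 1]
Patterns do not match
Same pattern = No


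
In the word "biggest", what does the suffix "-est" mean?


Suffix: -est
Example: biggest (big + -est, with a spelling change)
Meaning = most


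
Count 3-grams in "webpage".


Word: "webpage" (length 7)
Number of 3-grams = length - 3 + 1 = 7 - 3 + 1
= 5


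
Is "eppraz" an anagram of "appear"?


Word 1: "appear" → sorted: aaeppr
Word 2: "eppraz" → sorted: aepprz
Same letters? aaeppr != aepprz
Anagram = No


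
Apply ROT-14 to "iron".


Word: "iron"
Shift: 14
Each letter → (letter + shift) mod 26:
  'i' (8) + 14 = 22 → 'w'
  'r' (17) + 14 = 5 → 'f'
  'o' (14) + 14 = 2 → 'c'
  'n' (13) + 14 = 1 → 'b'
Result = "wfcb"


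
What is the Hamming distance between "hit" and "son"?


Comparing character by character (same length = 3):
  Pos 0: 'h' vs 's' !=
  Pos 1: 'i' vs 'o' !=
  Pos 2: 't' vs 'n' !=
Hamming distance = 3


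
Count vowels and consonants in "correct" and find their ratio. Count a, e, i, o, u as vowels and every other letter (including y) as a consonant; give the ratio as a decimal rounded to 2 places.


Word: "correct"
Vowels (a,e,i,o,u): 2
Consonants: 5
Ratio = 2/5
= 0.40


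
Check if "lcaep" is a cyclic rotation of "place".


Word: "place", Candidate: "lcaep"
Method: check if candidate is substring of word+word
"placeplace" contains "lcaep"? No
Is rotation = No


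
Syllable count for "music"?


Word: "music"
Syllable breakdown: mu-sic
Counting: 2 parts
= 2 syllables


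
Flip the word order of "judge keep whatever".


Original: "judge keep whatever"
Words (1..n): judge | keep | whatever
Reversed (n..1): whatever | keep | judge
Result = "whatever keep judge"


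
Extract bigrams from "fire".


Word: "fire" (length 4)
Number of bigrams = 4 - 2 + 1 = 3
  Position 0: "fi"
  Position 1: "ir"
  Position 2: "re"
Bigrams = "fi", "ir", "re"


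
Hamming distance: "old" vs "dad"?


Comparing character by character (same length = 3):
  Pos 0: 'o' vs 'd' !=
  Pos 1: 'l' vs 'a' !=
  Pos 2: 'd' vs 'd' =
Hamming distance = 2


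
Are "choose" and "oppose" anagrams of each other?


Word 1: "choose" → sorted: cehoos
Word 2: "oppose" → sorted: eoopps
Same letters? cehoos != eoopps
Anagram = No


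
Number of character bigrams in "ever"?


Word: "ever" (length 4)
Number of 2-grams = length - 2 + 1 = 4 - 2 + 1
= 3


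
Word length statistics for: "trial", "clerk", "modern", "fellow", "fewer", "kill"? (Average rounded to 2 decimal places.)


Lengths: "trial"=5, "clerk"=5, "modern"=6, "fellow"=6, "fewer"=5, "kill"=4
Sum = 31, Count = 6
Average = 31/6 = 5.17
= avg=5.17, min=4, max=6


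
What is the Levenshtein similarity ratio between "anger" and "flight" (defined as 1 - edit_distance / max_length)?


Word 1: "anger" (length 5)
Word 2: "flight" (length 6)
One optimal edit sequence:
  1. insert 'f'  (+1)
  2. substitute 'a' -> 'l'  (+1)
  3. substitute 'n' -> 'i'  (+1)
  4. keep 'g'
  5. substitute 'e' -> 'h'  (+1)
  6. substitute 'r' -> 't'  (+1)
Edit distance = 5
Max length = max(5, 6) = 6
Similarity = 1 - 5/6
= 0.1667


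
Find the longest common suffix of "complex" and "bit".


Word 1: "complex"
Word 2: "bit"
Comparing from end:
  Pos -1: 'x' != 't' (stop)
LCS = "" (length 0)


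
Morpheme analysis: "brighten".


Word: "brighten"
Morphemes: bright + -en
Each morpheme carries meaning
= 2 morphemes


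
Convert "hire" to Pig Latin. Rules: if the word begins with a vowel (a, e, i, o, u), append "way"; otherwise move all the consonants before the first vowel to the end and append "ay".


Word: "hire"
Starts with consonant(s) → move to end, add 'ay'
Consonant cluster: "h"
Pig Latin = "irehay"


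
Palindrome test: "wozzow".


Word: "wozzow"
Reversed: "wozzow"
Forward == Backward? wozzow == wozzow
Palindrome = Yes


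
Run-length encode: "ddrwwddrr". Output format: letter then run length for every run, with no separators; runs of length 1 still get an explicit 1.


String: "ddrwwddrr"
Scanning for consecutive runs:
  'd' x 2
  'r' x 1
  'w' x 2
  'd' x 2
  'r' x 2
RLE = "d2r1w2d2r2"


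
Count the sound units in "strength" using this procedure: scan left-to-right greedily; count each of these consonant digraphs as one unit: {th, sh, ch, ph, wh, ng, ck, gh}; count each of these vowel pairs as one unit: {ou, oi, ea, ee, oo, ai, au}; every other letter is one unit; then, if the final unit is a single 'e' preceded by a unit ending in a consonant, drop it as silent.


Word: "strength" (8 letters)
Left-to-right scan:
  [1] 's' (letter)
  [2] 't' (letter)
  [3] 'r' (letter)
  [4] 'e' (letter)
  [5] 'ng' (digraph)
  [6] 'th' (digraph)
Units from scan: 6
Sound units = 6 units


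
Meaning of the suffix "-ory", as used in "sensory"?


Suffix: -ory
Example: sensory (sense + -ory, with a spelling change)
Meaning = relating to / place for


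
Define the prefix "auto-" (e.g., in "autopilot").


Prefix: auto-
Example: autopilot = auto- + pilot
Meaning = self


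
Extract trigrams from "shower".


Word: "shower" (length 6)
Number of trigrams = 6 - 3 + 1 = 4
  Position 0: "sho"
  Position 1: "how"
  Position 2: "owe"
  Position 3: "wer"
Trigrams = "sho", "how", "owe", "wer"


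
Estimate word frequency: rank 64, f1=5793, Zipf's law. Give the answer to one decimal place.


Zipf's law: f(r) = f(1) / r
f(1) = 5793
f(64) = 5793 / 64
= 90.5 occurrences


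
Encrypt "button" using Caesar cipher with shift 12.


Word: "button"
Shift: 12
Each letter → (letter + shift) mod 26:
  'b' (1) + 12 = 13 → 'n'
  'u' (20) + 12 = 6 → 'g'
  't' (19) + 12 = 5 → 'f'
  't' (19) + 12 = 5 → 'f'
  'o' (14) + 12 = 0 → 'a'
  'n' (13) + 12 = 25 → 'z'
Result = "ngffaz"


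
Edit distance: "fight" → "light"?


Word 1: "fight" (length 5)
Word 2: "light" (length 5)
One optimal edit sequence (insert/delete/substitute each cost 1):
  1. substitute 'f' -> 'l'  (+1)
  2. keep 'i'
  3. keep 'g'
  4. keep 'h'
  5. keep 't'
Total edit operations: 1
Edit distance = 1


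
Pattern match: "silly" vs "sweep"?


Pattern of "silly": [0, 1, 2, 2, 3]
Pattern of "sweep": [0, 1, 2, 2, 3]
Patterns match
Same pattern = Yes


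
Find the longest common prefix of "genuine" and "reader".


Word 1: "genuine"
Word 2: "reader"
Comparing from start:
  Pos 0: 'g' != 'r' (stop)
LCP = "" (length 0)


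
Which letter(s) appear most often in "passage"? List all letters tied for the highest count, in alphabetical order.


Word: "passage"
Letter counts:
  'a': 2
  'e': 1
  'g': 1
  'p': 1
  's': 2
Maximum count = 2
Most frequent = 'a', 's' (2 times each)


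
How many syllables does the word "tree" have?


Word: "tree"
Syllable breakdown: tree
Counting: 1 part
= 1 syllable


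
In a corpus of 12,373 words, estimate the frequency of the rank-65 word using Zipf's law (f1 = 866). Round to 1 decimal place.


Zipf's law: f(r) = f(1) / r
f(1) = 866
f(65) = 866 / 65
= 13.3 occurrences


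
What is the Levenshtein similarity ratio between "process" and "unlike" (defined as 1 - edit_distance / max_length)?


Word 1: "process" (length 7)
Word 2: "unlike" (length 6)
One optimal edit sequence:
  1. delete 'p'  (+1)
  2. substitute 'r' -> 'u'  (+1)
  3. substitute 'o' -> 'n'  (+1)
  4. substitute 'c' -> 'l'  (+1)
  5. substitute 'e' -> 'i'  (+1)
  6. substitute 's' -> 'k'  (+1)
  7. substitute 's' -> 'e'  (+1)
Edit distance = 7
Max length = max(7, 6) = 7
Similarity = 1 - 7/7
= 0.0000


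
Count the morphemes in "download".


Word: "download"
Morphemes: down- / load
Each morpheme carries meaning
= 2 morphemes


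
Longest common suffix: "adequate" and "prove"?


Word 1: "adequate"
Word 2: "prove"
Comparing from end:
  Pos -1: 'e' == 'e'
  Pos -2: 't' != 'v' (stop)
LCS = "e" (length 1)


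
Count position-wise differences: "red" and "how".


Comparing character by character (same length = 3):
  Pos 0: 'r' vs 'h' !=
  Pos 1: 'e' vs 'o' !=
  Pos 2: 'd' vs 'w' !=
Hamming distance = 3


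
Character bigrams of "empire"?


Word: "empire" (length 6)
Number of bigrams = 6 - 2 + 1 = 5
  Position 0: "em"
  Position 1: "mp"
  Position 2: "pi"
  Position 3: "ir"
  Position 4: "re"
Bigrams = "em", "mp", "pi", "ir", "re"


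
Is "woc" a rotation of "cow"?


Word: "cow", Candidate: "woc"
Method: check if candidate is substring of word+word
"cowcow" contains "woc"? No
Is rotation = No


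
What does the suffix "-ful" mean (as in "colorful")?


Suffix: -ful
Example: colorful = color + -ful
Meaning = full of


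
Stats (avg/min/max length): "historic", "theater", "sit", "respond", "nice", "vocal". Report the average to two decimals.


Lengths: "historic"=8, "theater"=7, "sit"=3, "respond"=7, "nice"=4, "vocal"=5
Sum = 34, Count = 6
Average = 34/6 = 5.67
= avg=5.67, min=3, max=8


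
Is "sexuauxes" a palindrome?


Word: "sexuauxes"
Reversed: "sexuauxes"
Forward == Backward? sexuauxes == sexuauxes
Palindrome = Yes


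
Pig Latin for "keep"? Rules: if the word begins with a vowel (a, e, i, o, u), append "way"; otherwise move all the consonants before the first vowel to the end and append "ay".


Word: "keep"
Starts with consonant(s) → move to end, add 'ay'
Consonant cluster: "k"
Pig Latin = "eepkay"


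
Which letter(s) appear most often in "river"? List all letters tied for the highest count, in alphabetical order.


Word: "river"
Letter counts:
  'e': 1
  'i': 1
  'r': 2
  'v': 1
Maximum count = 2
Most frequent = 'r' (2 times each)


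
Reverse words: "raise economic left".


Original: "raise economic left"
Words (1..n): raise | economic | left
Reversed (n..1): left | economic | raise
Result = "left economic raise"


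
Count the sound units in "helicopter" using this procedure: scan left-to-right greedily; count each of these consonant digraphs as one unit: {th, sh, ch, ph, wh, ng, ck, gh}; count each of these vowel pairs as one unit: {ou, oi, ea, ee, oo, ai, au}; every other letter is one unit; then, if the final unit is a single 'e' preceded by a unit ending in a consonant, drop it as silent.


Word: "helicopter" (10 letters)
Left-to-right scan:
  1. 'h' (letter)
  2. 'e' (letter)
  3. 'l' (letter)
  4. 'i' (letter)
  5. 'c' (letter)
  6. 'o' (letter)
  7. 'p' (letter)
  8. 't' (letter)
  9. 'e' (letter)
  10. 'r' (letter)
Units from scan: 10
Sound units = 10 units


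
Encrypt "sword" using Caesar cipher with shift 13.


Word: "sword"
Shift: 13
Each letter → (letter + shift) mod 26:
  's' (18) + 13 = 5 → 'f'
  'w' (22) + 13 = 9 → 'j'
  'o' (14) + 13 = 1 → 'b'
  'r' (17) + 13 = 4 → 'e'
  'd' (3) + 13 = 16 → 'q'
Result = "fjbeq"


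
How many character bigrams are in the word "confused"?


Word: "confused" (length 8)
Number of 2-grams = length - 2 + 1 = 8 - 2 + 1
= 7


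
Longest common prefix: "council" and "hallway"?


Word 1: "council"
Word 2: "hallway"
Comparing from start:
  Pos 0: 'c' != 'h' (stop)
LCP = "" (length 0)


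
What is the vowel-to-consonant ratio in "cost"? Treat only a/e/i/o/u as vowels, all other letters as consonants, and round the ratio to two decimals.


Word: "cost"
Vowels (a,e,i,o,u): 1
Consonants: 3
Ratio = 1/3
= 0.33


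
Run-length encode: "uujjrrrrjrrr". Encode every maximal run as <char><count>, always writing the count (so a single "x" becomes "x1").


String: "uujjrrrrjrrr"
Scanning for consecutive runs:
  'u' x 2
  'j' x 2
  'r' x 4
  'j' x 1
  'r' x 3
RLE = "u2j2r4j1r3"


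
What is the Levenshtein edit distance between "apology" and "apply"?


Word 1: "apology" (length 7)
Word 2: "apply" (length 5)
One optimal edit sequence (insert/delete/substitute each cost 1):
  1. keep 'a'
  2. keep 'p'
  3. substitute 'o' -> 'p'  (+1)
  4. keep 'l'
  5. delete 'o'  (+1)
  6. delete 'g'  (+1)
  7. keep 'y'
Total edit operations: 3
Edit distance = 3


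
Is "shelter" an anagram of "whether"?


Word 1: "whether" → sorted: eehhrtw
Word 2: "shelter" → sorted: eehlrst
Same letters? eehhrtw != eehlrst
Anagram = No


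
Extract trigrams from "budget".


Word: "budget" (length 6)
Number of trigrams = 6 - 3 + 1 = 4
  Position 0: "bud"
  Position 1: "udg"
  Position 2: "dge"
  Position 3: "get"
Trigrams = "bud", "udg", "dge", "get"


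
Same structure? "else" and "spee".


Pattern of "else": [0, 1, 2, 0]
Pattern of "spee": [0, 1, 2, 2]
Patterns do not match
Same pattern = No


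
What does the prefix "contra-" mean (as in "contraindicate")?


Prefix: contra-
As in: contraindicate -> contra- + indicate
Meaning = against


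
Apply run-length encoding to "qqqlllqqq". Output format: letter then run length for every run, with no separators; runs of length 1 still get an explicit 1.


String: "qqqlllqqq"
Scanning for consecutive runs:
  'q' x 3
  'l' x 3
  'q' x 3
RLE = "q3l3q3"


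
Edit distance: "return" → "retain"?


Word 1: "return" (length 6)
Word 2: "retain" (length 6)
One optimal edit sequence (insert/delete/substitute each cost 1):
  1. keep 'r'
  2. keep 'e'
  3. keep 't'
  4. substitute 'u' -> 'a'  (+1)
  5. substitute 'r' -> 'i'  (+1)
  6. keep 'n'
Total edit operations: 2
Edit distance = 2


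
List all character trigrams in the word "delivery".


Word: "delivery" (length 8)
Number of trigrams = 8 - 3 + 1 = 6
  Position 0: "del"
  Position 1: "eli"
  Position 2: "liv"
  Position 3: "ive"
  Position 4: "ver"
  Position 5: "ery"
Trigrams = "del", "eli", "liv", "ive", "ver", "ery"


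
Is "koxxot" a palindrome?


Word: "koxxot"
Reversed: "toxxok"
Forward == Backward? koxxot != toxxok
Palindrome = No


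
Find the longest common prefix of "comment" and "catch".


Word 1: "comment"
Word 2: "catch"
Comparing from start:
  Pos 0: 'c' == 'c'
  Pos 1: 'o' != 'a' (stop)
LCP = "c" (length 1)


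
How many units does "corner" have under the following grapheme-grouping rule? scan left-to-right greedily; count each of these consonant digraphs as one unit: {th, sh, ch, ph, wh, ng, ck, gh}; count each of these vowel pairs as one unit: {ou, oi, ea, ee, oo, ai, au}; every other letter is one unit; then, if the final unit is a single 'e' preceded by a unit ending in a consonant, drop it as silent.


Word: "corner" (6 letters)
Left-to-right scan:
  (1) 'c' (letter)
  (2) 'o' (letter)
  (3) 'r' (letter)
  (4) 'n' (letter)
  (5) 'e' (letter)
  (6) 'r' (letter)
Units from scan: 6
Sound units = 6 units


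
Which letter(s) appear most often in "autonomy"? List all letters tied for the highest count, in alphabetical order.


Word: "autonomy"
Letter counts:
  'a': 1
  'm': 1
  'n': 1
  'o': 2
  't': 1
  'u': 1
  'y': 1
Maximum count = 2
Most frequent = 'o' (2 times each)


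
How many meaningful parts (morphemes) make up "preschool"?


Word: "preschool"
Morphemes: pre- + school
Each morpheme carries meaning
= 2 morphemes


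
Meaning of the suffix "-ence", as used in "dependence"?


Suffix: -ence
Example: dependence = depend + -ence
Meaning = state of


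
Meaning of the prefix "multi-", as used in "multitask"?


Prefix: multi-
Example: multitask = multi- + task
Meaning = many


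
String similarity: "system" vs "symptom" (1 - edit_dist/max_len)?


Word 1: "system" (length 6)
Word 2: "symptom" (length 7)
One optimal edit sequence:
  1. keep 's'
  2. keep 'y'
  3. insert 'm'  (+1)
  4. substitute 's' -> 'p'  (+1)
  5. keep 't'
  6. substitute 'e' -> 'o'  (+1)
  7. keep 'm'
Edit distance = 3
Max length = max(6, 7) = 7
Similarity = 1 - 3/7
= 0.5714


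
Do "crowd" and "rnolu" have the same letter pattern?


Pattern of "crowd": [0, 1, 2, 3, 4]
Pattern of "rnolu": [0, 1, 2, 3, 4]
Patterns match
Same pattern = Yes


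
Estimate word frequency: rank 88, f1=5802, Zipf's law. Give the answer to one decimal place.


Zipf's law: f(r) = f(1) / r
f(1) = 5802
f(88) = 5802 / 88
= 65.9 occurrences


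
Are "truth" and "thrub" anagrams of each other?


Word 1: "truth" → sorted: hrttu
Word 2: "thrub" → sorted: bhrtu
Same letters? hrttu != bhrtu
Anagram = No


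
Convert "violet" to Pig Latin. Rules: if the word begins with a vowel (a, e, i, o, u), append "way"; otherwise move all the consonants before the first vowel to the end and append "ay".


Word: "violet"
Starts with consonant(s) → move to end, add 'ay'
Consonant cluster: "v"
Pig Latin = "ioletvay"


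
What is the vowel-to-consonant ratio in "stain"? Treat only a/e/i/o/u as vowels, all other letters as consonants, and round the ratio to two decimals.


Word: "stain"
Vowels (a,e,i,o,u): 2
Consonants: 3
Ratio = 2/3
= 0.67


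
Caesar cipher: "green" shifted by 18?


Word: "green"
Shift: 18
Each letter → (letter + shift) mod 26:
  'g' (6) + 18 = 24 → 'y'
  'r' (17) + 18 = 9 → 'j'
  'e' (4) + 18 = 22 → 'w'
  'e' (4) + 18 = 22 → 'w'
  'n' (13) + 18 = 5 → 'f'
Result = "yjwwf"


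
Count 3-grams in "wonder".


Word: "wonder" (length 6)
Number of 3-grams = length - 3 + 1 = 6 - 3 + 1
= 4


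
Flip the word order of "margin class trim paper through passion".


Original: "margin class trim paper through passion"
Words (1..n): margin | class | trim | paper | through | passion
Reversed (n..1): passion | through | paper | trim | class | margin
Result = "passion through paper trim class margin"


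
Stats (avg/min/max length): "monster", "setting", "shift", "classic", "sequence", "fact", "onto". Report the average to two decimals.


Lengths: "monster"=7, "setting"=7, "shift"=5, "classic"=7, "sequence"=8, "fact"=4, "onto"=4
Sum = 42, Count = 7
Average = 42/7 = 6.00
= avg=6.00, min=4, max=8


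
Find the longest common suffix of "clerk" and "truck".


Word 1: "clerk"
Word 2: "truck"
Comparing from end:
  Pos -1: 'k' == 'k'
  Pos -2: 'r' != 'c' (stop)
LCS = "k" (length 1)


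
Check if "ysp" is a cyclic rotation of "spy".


Word: "spy", Candidate: "ysp"
Method: check if candidate is substring of word+word
"spyspy" contains "ysp"? Yes
Is rotation = Yes


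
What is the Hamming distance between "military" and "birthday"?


Comparing character by character (same length = 8):
  Pos 0: 'm' vs 'b' !=
  Pos 1: 'i' vs 'i' =
  Pos 2: 'l' vs 'r' !=
  Pos 3: 'i' vs 't' !=
  Pos 4: 't' vs 'h' !=
  Pos 5: 'a' vs 'd' !=
  Pos 6: 'r' vs 'a' !=
  Pos 7: 'y' vs 'y' =
Hamming distance = 6


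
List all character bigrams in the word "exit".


Word: "exit" (length 4)
Number of bigrams = 4 - 2 + 1 = 3
  Position 0: "ex"
  Position 1: "xi"
  Position 2: "it"
Bigrams = "ex", "xi", "it"


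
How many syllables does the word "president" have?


Word: "president"
Syllable breakdown: pres / i / dent
Counting: 3 parts
= 3 syllables


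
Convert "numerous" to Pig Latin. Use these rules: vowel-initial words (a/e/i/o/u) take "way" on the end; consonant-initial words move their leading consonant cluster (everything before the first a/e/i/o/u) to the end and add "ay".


Word: "numerous"
Starts with consonant(s) → move to end, add 'ay'
Consonant cluster: "n"
Pig Latin = "umerousnay"


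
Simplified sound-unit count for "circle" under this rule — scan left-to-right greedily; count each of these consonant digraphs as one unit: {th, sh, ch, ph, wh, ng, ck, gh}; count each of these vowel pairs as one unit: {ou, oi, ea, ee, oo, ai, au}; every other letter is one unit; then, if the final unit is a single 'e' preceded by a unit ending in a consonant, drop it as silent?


Word: "circle" (6 letters)
Left-to-right scan:
  [1] 'c' (letter)
  [2] 'i' (letter)
  [3] 'r' (letter)
  [4] 'c' (letter)
  [5] 'l' (letter)
  [6] 'e' (letter)
Units from scan: 6
Final unit is 'e' after a consonant -> drop as silent (-1)
Sound units = 5 units


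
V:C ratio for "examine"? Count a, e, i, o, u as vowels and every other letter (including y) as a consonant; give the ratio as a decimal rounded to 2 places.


Word: "examine"
Vowels (a,e,i,o,u): 4
Consonants: 3
Ratio = 4/3
= 1.33


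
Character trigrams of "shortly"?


Word: "shortly" (length 7)
Number of trigrams = 7 - 3 + 1 = 5
  Position 0: "sho"
  Position 1: "hor"
  Position 2: "ort"
  Position 3: "rtl"
  Position 4: "tly"
Trigrams = "sho", "hor", "ort", "rtl", "tly"


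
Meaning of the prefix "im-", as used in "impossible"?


Prefix: im-
Example: impossible (im- + possible)
Meaning = not / into


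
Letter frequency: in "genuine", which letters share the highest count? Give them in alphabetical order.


Word: "genuine"
Letter counts:
  'e': 2
  'g': 1
  'i': 1
  'n': 2
  'u': 1
Maximum count = 2
Most frequent = 'e', 'n' (2 times each)


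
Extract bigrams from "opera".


Word: "opera" (length 5)
Number of bigrams = 5 - 2 + 1 = 4
  Position 0: "op"
  Position 1: "pe"
  Position 2: "er"
  Position 3: "ra"
Bigrams = "op", "pe", "er", "ra"


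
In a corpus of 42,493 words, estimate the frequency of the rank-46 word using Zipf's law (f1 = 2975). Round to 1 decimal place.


Zipf's law: f(r) = f(1) / r
f(1) = 2975
f(46) = 2975 / 46
= 64.7 occurrences


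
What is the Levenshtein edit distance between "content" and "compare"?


Word 1: "content" (length 7)
Word 2: "compare" (length 7)
One optimal edit sequence (insert/delete/substitute each cost 1):
  1. keep 'c'
  2. keep 'o'
  3. substitute 'n' -> 'm'  (+1)
  4. substitute 't' -> 'p'  (+1)
  5. substitute 'e' -> 'a'  (+1)
  6. substitute 'n' -> 'r'  (+1)
  7. substitute 't' -> 'e'  (+1)
Total edit operations: 5
Edit distance = 5


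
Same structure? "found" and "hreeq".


Pattern of "found": [0, 1, 2, 3, 4]
Pattern of "hreeq": [0, 1, 2, 2, 3]
Patterns do not match
Same pattern = No


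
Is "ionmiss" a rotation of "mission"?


Word: "mission", Candidate: "ionmiss"
Method: check if candidate is substring of word+word
"missionmission" contains "ionmiss"? Yes
Is rotation = Yes


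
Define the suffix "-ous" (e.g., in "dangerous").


Suffix: -ous
Example: dangerous = danger + -ous
Meaning = having quality of


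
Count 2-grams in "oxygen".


Word: "oxygen" (length 6)
Number of 2-grams = length - 2 + 1 = 6 - 2 + 1
= 5


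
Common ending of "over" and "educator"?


Word 1: "over"
Word 2: "educator"
Comparing from end:
  Pos -1: 'r' == 'r'
  Pos -2: 'e' != 'o' (stop)
LCS = "r" (length 1)


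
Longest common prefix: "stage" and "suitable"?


Word 1: "stage"
Word 2: "suitable"
Comparing from start:
  Pos 0: 's' == 's'
  Pos 1: 't' != 'u' (stop)
LCP = "s" (length 1)


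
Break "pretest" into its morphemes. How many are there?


Word: "pretest"
Morphemes: pre- / test
Each morpheme carries meaning
= 2 morphemes


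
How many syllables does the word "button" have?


Word: "button"
Syllable breakdown: but / ton
Counting: 2 parts
= 2 syllables


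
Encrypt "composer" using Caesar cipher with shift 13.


Word: "composer"
Shift: 13
Each letter → (letter + shift) mod 26:
  'c' (2) + 13 = 15 → 'p'
  'o' (14) + 13 = 1 → 'b'
  'm' (12) + 13 = 25 → 'z'
  'p' (15) + 13 = 2 → 'c'
  'o' (14) + 13 = 1 → 'b'
  's' (18) + 13 = 5 → 'f'
  'e' (4) + 13 = 17 → 'r'
  'r' (17) + 13 = 4 → 'e'
Result = "pbzcbfre"


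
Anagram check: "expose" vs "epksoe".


Word 1: "expose" → sorted: eeopsx
Word 2: "epksoe" → sorted: eekops
Same letters? eeopsx != eekops
Anagram = No


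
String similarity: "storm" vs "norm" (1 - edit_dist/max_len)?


Word 1: "storm" (length 5)
Word 2: "norm" (length 4)
One optimal edit sequence:
  1. delete 's'  (+1)
  2. substitute 't' -> 'n'  (+1)
  3. keep 'o'
  4. keep 'r'
  5. keep 'm'
Edit distance = 2
Max length = max(5, 4) = 5
Similarity = 1 - 2/5
= 0.6000


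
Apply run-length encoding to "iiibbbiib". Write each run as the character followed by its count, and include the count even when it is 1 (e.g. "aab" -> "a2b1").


String: "iiibbbiib"
Scanning for consecutive runs:
  'i' x 3
  'b' x 3
  'i' x 2
  'b' x 1
RLE = "i3b3i2b1"


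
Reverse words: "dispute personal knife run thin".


Original: "dispute personal knife run thin"
Words (1..n): dispute | personal | knife | run | thin
Reversed (n..1): thin | run | knife | personal | dispute
Result = "thin run knife personal dispute"


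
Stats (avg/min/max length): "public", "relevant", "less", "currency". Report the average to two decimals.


Lengths: "public"=6, "relevant"=8, "less"=4, "currency"=8
Sum = 26, Count = 4
Average = 26/4 = 6.50
= avg=6.50, min=4, max=8


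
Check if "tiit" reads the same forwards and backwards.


Word: "tiit"
Reversed: "tiit"
Forward == Backward? tiit == tiit
Palindrome = Yes


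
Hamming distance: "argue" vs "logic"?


Comparing character by character (same length = 5):
  Pos 0: 'a' vs 'l' !=
  Pos 1: 'r' vs 'o' !=
  Pos 2: 'g' vs 'g' =
  Pos 3: 'u' vs 'i' !=
  Pos 4: 'e' vs 'c' !=
Hamming distance = 4


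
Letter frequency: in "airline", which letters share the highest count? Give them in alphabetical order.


Word: "airline"
Letter counts:
  'a': 1
  'e': 1
  'i': 2
  'l': 1
  'n': 1
  'r': 1
Maximum count = 2
Most frequent = 'i' (2 times each)


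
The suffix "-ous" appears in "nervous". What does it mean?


Suffix: -ous
As in: nervous -> nerve + -ous, with a spelling change
Meaning = having quality of


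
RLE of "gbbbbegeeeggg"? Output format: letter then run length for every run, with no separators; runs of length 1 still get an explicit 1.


String: "gbbbbegeeeggg"
Scanning for consecutive runs:
  'g' x 1
  'b' x 4
  'e' x 1
  'g' x 1
  'e' x 3
  'g' x 3
RLE = "g1b4e1g1e3g3"


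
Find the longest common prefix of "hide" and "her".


Word 1: "hide"
Word 2: "her"
Comparing from start:
  Pos 0: 'h' == 'h'
  Pos 1: 'i' != 'e' (stop)
LCP = "h" (length 1)


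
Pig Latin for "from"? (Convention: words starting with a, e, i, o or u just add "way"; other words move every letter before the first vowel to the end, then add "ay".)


Word: "from"
Starts with consonant(s) → move to end, add 'ay'
Consonant cluster: "fr"
Pig Latin = "omfray"


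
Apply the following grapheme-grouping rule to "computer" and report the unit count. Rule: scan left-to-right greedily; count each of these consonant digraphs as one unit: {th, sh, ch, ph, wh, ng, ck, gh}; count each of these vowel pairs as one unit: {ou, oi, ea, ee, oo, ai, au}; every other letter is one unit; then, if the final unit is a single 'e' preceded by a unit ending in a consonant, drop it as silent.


Word: "computer" (8 letters)
Left-to-right scan:
  1. 'c' (letter)
  2. 'o' (letter)
  3. 'm' (letter)
  4. 'p' (letter)
  5. 'u' (letter)
  6. 't' (letter)
  7. 'e' (letter)
  8. 'r' (letter)
Units from scan: 8
Sound units = 8 units


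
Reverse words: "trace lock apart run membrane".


Original: "trace lock apart run membrane"
Words (1..n): trace | lock | apart | run | membrane
Reversed (n..1): membrane | run | apart | lock | trace
Result = "membrane run apart lock trace"


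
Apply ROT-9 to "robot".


Word: "robot"
Shift: 9
Each letter → (letter + shift) mod 26:
  'r' (17) + 9 = 0 → 'a'
  'o' (14) + 9 = 23 → 'x'
  'b' (1) + 9 = 10 → 'k'
  'o' (14) + 9 = 23 → 'x'
  't' (19) + 9 = 2 → 'c'
Result = "axkxc"


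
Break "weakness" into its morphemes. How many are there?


Word: "weakness"
Morphemes: weak / -ness
Each morpheme carries meaning
= 2 morphemes


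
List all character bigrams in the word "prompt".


Word: "prompt" (length 6)
Number of bigrams = 6 - 2 + 1 = 5
  Position 0: "pr"
  Position 1: "ro"
  Position 2: "om"
  Position 3: "mp"
  Position 4: "pt"
Bigrams = "pr", "ro", "om", "mp", "pt"


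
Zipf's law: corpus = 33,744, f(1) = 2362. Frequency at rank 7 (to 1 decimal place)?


Zipf's law: f(r) = f(1) / r
f(1) = 2362
f(7) = 2362 / 7
= 337.4 occurrences


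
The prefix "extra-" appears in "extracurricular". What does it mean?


Prefix: extra-
Example: extracurricular = extra- + curricular
Meaning = beyond


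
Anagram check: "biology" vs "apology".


Word 1: "biology" → sorted: bgilooy
Word 2: "apology" → sorted: agloopy
Same letters? bgilooy != agloopy
Anagram = No


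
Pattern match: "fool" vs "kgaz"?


Pattern of "fool": [0, 1, 1, 2]
Pattern of "kgaz": [0, 1, 2, 3]
Patterns do not match
Same pattern = No


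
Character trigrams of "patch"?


Word: "patch" (length 5)
Number of trigrams = 5 - 3 + 1 = 3
  Position 0: "pat"
  Position 1: "atc"
  Position 2: "tch"
Trigrams = "pat", "atc", "tch"


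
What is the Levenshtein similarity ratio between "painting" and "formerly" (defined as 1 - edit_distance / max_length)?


Word 1: "painting" (length 8)
Word 2: "formerly" (length 8)
One optimal edit sequence:
  1. substitute 'p' -> 'f'  (+1)
  2. substitute 'a' -> 'o'  (+1)
  3. substitute 'i' -> 'r'  (+1)
  4. substitute 'n' -> 'm'  (+1)
  5. substitute 't' -> 'e'  (+1)
  6. substitute 'i' -> 'r'  (+1)
  7. substitute 'n' -> 'l'  (+1)
  8. substitute 'g' -> 'y'  (+1)
Edit distance = 8
Max length = max(8, 8) = 8
Similarity = 1 - 8/8
= 0.0000


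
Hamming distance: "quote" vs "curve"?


Comparing character by character (same length = 5):
  Pos 0: 'q' vs 'c' !=
  Pos 1: 'u' vs 'u' =
  Pos 2: 'o' vs 'r' !=
  Pos 3: 't' vs 'v' !=
  Pos 4: 'e' vs 'e' =
Hamming distance = 3


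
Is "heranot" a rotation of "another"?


Word: "another", Candidate: "heranot"
Method: check if candidate is substring of word+word
"anotheranother" contains "heranot"? Yes
Is rotation = Yes


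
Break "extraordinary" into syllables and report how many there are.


Word: "extraordinary"
Syllable breakdown: ex / traor / di / nar / y
Counting: 5 parts
= 5 syllables


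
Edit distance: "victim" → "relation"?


Word 1: "victim" (length 6)
Word 2: "relation" (length 8)
One optimal edit sequence (insert/delete/substitute each cost 1):
  1. insert 'r'  (+1)
  2. substitute 'v' -> 'e'  (+1)
  3. substitute 'i' -> 'l'  (+1)
  4. substitute 'c' -> 'a'  (+1)
  5. keep 't'
  6. keep 'i'
  7. insert 'o'  (+1)
  8. substitute 'm' -> 'n'  (+1)
Total edit operations: 6
Edit distance = 6


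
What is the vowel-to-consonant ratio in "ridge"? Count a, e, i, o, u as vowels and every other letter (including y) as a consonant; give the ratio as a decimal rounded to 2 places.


Word: "ridge"
Vowels (a,e,i,o,u): 2
Consonants: 3
Ratio = 2/3
= 0.67


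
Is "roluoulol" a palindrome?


Word: "roluoulol"
Reversed: "loluoulor"
Forward == Backward? roluoulol != loluoulor
Palindrome = No


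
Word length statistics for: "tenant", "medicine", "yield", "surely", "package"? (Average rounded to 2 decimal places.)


Lengths: "tenant"=6, "medicine"=8, "yield"=5, "surely"=6, "package"=7
Sum = 32, Count = 5
Average = 32/5 = 6.40
= avg=6.40, min=5, max=8


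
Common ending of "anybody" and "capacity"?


Word 1: "anybody"
Word 2: "capacity"
Comparing from end:
  Pos -1: 'y' == 'y'
  Pos -2: 'd' != 't' (stop)
LCS = "y" (length 1)


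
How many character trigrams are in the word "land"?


Word: "land" (length 4)
Number of 3-grams = length - 3 + 1 = 4 - 3 + 1
= 2


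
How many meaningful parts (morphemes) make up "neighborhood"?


Word: "neighborhood"
Morphemes: neighbor / -hood
Each morpheme carries meaning
= 2 morphemes


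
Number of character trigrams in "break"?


Word: "break" (length 5)
Number of 3-grams = length - 3 + 1 = 5 - 3 + 1
= 3


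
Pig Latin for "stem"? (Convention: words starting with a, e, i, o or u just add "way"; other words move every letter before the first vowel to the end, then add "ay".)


Word: "stem"
Starts with consonant(s) → move to end, add 'ay'
Consonant cluster: "st"
Pig Latin = "emstay"


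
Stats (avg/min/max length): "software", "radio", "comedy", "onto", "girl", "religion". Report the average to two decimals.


Lengths: "software"=8, "radio"=5, "comedy"=6, "onto"=4, "girl"=4, "religion"=8
Sum = 35, Count = 6
Average = 35/6 = 5.83
= avg=5.83, min=4, max=8


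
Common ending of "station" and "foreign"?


Word 1: "station"
Word 2: "foreign"
Comparing from end:
  Pos -1: 'n' == 'n'
  Pos -2: 'o' != 'g' (stop)
LCS = "n" (length 1)


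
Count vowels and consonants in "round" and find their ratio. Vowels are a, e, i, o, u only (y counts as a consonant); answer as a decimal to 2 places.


Word: "round"
Vowels (a,e,i,o,u): 2
Consonants: 3
Ratio = 2/3
= 0.67


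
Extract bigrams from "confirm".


Word: "confirm" (length 7)
Number of bigrams = 7 - 2 + 1 = 6
  Position 0: "co"
  Position 1: "on"
  Position 2: "nf"
  Position 3: "fi"
  Position 4: "ir"
  Position 5: "rm"
Bigrams = "co", "on", "nf", "fi", "ir", "rm"


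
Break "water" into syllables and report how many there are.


Word: "water"
Syllable breakdown: wa-ter
Counting: 2 parts
= 2 syllables


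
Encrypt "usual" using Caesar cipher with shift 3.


Word: "usual"
Shift: 3
Each letter → (letter + shift) mod 26:
  'u' (20) + 3 = 23 → 'x'
  's' (18) + 3 = 21 → 'v'
  'u' (20) + 3 = 23 → 'x'
  'a' (0) + 3 = 3 → 'd'
  'l' (11) + 3 = 14 → 'o'
Result = "xvxdo"


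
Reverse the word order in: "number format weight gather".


Original: "number format weight gather"
Words (1..n): number | format | weight | gather
Reversed (n..1): gather | weight | format | number
Result = "gather weight format number"


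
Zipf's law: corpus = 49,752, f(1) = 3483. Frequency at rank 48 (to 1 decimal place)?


Zipf's law: f(r) = f(1) / r
f(1) = 3483
f(48) = 3483 / 48
= 72.6 occurrences


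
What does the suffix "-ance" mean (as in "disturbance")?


Suffix: -ance
Example: disturbance (disturb + -ance)
Meaning = state of


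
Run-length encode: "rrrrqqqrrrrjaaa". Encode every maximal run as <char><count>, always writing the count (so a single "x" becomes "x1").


String: "rrrrqqqrrrrjaaa"
Scanning for consecutive runs:
  'r' x 4
  'q' x 3
  'r' x 4
  'j' x 1
  'a' x 3
RLE = "r4q3r4j1a3"
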